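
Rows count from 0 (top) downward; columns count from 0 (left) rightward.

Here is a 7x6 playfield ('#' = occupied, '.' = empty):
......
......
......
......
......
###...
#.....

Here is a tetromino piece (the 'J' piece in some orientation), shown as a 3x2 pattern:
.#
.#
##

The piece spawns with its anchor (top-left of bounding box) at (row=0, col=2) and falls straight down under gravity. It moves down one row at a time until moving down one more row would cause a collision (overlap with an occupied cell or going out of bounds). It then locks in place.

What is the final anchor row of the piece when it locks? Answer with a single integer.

Spawn at (row=0, col=2). Try each row:
  row 0: fits
  row 1: fits
  row 2: fits
  row 3: blocked -> lock at row 2

Answer: 2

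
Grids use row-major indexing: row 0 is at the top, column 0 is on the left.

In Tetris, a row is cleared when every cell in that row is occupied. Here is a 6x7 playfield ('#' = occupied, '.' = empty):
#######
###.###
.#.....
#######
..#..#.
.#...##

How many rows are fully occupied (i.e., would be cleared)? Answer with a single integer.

Check each row:
  row 0: 0 empty cells -> FULL (clear)
  row 1: 1 empty cell -> not full
  row 2: 6 empty cells -> not full
  row 3: 0 empty cells -> FULL (clear)
  row 4: 5 empty cells -> not full
  row 5: 4 empty cells -> not full
Total rows cleared: 2

Answer: 2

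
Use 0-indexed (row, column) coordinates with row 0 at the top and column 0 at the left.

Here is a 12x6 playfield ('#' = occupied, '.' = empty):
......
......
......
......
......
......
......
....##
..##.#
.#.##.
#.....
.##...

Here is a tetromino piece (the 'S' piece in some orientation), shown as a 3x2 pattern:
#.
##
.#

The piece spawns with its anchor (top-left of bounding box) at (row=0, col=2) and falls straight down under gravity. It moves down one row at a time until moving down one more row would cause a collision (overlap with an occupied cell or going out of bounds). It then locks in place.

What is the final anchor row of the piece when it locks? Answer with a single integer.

Answer: 5

Derivation:
Spawn at (row=0, col=2). Try each row:
  row 0: fits
  row 1: fits
  row 2: fits
  row 3: fits
  row 4: fits
  row 5: fits
  row 6: blocked -> lock at row 5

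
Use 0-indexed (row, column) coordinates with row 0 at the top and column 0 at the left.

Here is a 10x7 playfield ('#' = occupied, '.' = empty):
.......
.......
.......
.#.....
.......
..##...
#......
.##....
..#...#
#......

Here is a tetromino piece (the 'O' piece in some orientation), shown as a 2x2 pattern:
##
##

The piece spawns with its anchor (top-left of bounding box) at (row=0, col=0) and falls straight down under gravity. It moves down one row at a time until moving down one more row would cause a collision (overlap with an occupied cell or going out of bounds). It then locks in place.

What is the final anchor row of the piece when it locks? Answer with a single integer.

Spawn at (row=0, col=0). Try each row:
  row 0: fits
  row 1: fits
  row 2: blocked -> lock at row 1

Answer: 1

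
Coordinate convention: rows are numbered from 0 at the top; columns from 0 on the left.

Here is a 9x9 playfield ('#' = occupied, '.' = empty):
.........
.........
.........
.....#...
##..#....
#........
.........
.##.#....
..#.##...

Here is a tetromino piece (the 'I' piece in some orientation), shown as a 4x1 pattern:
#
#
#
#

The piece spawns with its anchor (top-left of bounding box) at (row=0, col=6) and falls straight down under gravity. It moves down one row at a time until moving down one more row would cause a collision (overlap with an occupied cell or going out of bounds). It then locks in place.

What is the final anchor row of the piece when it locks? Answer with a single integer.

Spawn at (row=0, col=6). Try each row:
  row 0: fits
  row 1: fits
  row 2: fits
  row 3: fits
  row 4: fits
  row 5: fits
  row 6: blocked -> lock at row 5

Answer: 5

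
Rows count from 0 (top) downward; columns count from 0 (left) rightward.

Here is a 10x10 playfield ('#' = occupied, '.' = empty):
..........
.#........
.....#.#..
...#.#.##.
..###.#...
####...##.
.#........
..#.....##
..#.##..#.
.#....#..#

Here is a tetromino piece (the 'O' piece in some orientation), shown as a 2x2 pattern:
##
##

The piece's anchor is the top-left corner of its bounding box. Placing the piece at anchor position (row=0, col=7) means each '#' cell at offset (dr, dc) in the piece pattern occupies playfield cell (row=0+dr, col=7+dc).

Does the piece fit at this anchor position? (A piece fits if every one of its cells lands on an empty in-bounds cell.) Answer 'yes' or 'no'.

Answer: yes

Derivation:
Check each piece cell at anchor (0, 7):
  offset (0,0) -> (0,7): empty -> OK
  offset (0,1) -> (0,8): empty -> OK
  offset (1,0) -> (1,7): empty -> OK
  offset (1,1) -> (1,8): empty -> OK
All cells valid: yes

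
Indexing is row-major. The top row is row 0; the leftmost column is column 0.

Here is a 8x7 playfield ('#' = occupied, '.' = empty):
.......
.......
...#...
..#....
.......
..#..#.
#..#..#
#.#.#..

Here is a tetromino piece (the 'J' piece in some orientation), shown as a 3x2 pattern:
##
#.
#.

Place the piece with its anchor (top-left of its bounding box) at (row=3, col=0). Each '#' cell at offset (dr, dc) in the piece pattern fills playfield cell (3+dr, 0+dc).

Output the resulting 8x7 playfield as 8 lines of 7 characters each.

Fill (3+0,0+0) = (3,0)
Fill (3+0,0+1) = (3,1)
Fill (3+1,0+0) = (4,0)
Fill (3+2,0+0) = (5,0)

Answer: .......
.......
...#...
###....
#......
#.#..#.
#..#..#
#.#.#..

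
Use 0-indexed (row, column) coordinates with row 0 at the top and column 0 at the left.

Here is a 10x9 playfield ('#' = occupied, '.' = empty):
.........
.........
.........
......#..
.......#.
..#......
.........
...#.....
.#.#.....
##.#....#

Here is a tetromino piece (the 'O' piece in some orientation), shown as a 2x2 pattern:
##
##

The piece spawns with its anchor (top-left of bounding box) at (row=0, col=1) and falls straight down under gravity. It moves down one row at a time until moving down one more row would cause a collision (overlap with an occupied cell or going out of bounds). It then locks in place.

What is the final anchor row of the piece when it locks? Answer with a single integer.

Answer: 3

Derivation:
Spawn at (row=0, col=1). Try each row:
  row 0: fits
  row 1: fits
  row 2: fits
  row 3: fits
  row 4: blocked -> lock at row 3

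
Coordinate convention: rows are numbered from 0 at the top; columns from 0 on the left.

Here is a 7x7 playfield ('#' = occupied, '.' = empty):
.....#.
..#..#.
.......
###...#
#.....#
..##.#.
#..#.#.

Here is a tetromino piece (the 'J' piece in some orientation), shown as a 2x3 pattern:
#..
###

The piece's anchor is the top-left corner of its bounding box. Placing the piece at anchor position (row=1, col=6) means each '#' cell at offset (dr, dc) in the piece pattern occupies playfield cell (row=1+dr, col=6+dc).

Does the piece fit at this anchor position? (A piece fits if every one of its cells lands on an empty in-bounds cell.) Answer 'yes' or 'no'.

Answer: no

Derivation:
Check each piece cell at anchor (1, 6):
  offset (0,0) -> (1,6): empty -> OK
  offset (1,0) -> (2,6): empty -> OK
  offset (1,1) -> (2,7): out of bounds -> FAIL
  offset (1,2) -> (2,8): out of bounds -> FAIL
All cells valid: no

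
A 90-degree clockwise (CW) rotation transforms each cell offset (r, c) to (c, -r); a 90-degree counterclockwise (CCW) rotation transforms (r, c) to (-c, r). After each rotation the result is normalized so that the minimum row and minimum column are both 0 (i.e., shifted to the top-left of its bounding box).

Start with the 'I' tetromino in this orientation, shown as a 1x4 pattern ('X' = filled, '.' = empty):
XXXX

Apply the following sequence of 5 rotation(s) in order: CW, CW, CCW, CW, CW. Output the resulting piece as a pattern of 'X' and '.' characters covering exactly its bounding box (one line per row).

Answer: X
X
X
X

Derivation:
Start:
XXXX
After rotation 1 (CW):
X
X
X
X
After rotation 2 (CW):
XXXX
After rotation 3 (CCW):
X
X
X
X
After rotation 4 (CW):
XXXX
After rotation 5 (CW):
X
X
X
X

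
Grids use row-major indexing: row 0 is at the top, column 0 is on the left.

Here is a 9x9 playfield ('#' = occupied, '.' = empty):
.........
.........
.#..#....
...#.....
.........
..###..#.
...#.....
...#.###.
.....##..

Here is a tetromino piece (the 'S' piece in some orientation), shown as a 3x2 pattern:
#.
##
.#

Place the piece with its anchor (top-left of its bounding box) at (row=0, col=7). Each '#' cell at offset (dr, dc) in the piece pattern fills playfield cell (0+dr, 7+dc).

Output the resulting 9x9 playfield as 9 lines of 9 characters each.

Fill (0+0,7+0) = (0,7)
Fill (0+1,7+0) = (1,7)
Fill (0+1,7+1) = (1,8)
Fill (0+2,7+1) = (2,8)

Answer: .......#.
.......##
.#..#...#
...#.....
.........
..###..#.
...#.....
...#.###.
.....##..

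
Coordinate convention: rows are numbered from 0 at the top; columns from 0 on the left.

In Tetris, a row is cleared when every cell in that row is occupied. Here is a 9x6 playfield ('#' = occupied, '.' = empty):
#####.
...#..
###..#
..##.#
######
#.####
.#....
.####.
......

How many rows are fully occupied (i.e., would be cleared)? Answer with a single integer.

Check each row:
  row 0: 1 empty cell -> not full
  row 1: 5 empty cells -> not full
  row 2: 2 empty cells -> not full
  row 3: 3 empty cells -> not full
  row 4: 0 empty cells -> FULL (clear)
  row 5: 1 empty cell -> not full
  row 6: 5 empty cells -> not full
  row 7: 2 empty cells -> not full
  row 8: 6 empty cells -> not full
Total rows cleared: 1

Answer: 1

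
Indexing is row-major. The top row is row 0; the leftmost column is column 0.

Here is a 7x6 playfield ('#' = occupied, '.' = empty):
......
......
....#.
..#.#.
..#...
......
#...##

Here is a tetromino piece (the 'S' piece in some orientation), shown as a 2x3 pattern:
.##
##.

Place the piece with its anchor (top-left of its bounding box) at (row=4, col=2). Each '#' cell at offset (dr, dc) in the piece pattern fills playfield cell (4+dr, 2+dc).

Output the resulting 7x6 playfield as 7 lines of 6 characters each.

Fill (4+0,2+1) = (4,3)
Fill (4+0,2+2) = (4,4)
Fill (4+1,2+0) = (5,2)
Fill (4+1,2+1) = (5,3)

Answer: ......
......
....#.
..#.#.
..###.
..##..
#...##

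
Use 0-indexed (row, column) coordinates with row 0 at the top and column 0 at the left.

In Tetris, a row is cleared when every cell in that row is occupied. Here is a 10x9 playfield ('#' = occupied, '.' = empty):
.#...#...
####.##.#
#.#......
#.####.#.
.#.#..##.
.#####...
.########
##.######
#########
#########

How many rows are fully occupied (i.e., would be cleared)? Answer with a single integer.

Answer: 2

Derivation:
Check each row:
  row 0: 7 empty cells -> not full
  row 1: 2 empty cells -> not full
  row 2: 7 empty cells -> not full
  row 3: 3 empty cells -> not full
  row 4: 5 empty cells -> not full
  row 5: 4 empty cells -> not full
  row 6: 1 empty cell -> not full
  row 7: 1 empty cell -> not full
  row 8: 0 empty cells -> FULL (clear)
  row 9: 0 empty cells -> FULL (clear)
Total rows cleared: 2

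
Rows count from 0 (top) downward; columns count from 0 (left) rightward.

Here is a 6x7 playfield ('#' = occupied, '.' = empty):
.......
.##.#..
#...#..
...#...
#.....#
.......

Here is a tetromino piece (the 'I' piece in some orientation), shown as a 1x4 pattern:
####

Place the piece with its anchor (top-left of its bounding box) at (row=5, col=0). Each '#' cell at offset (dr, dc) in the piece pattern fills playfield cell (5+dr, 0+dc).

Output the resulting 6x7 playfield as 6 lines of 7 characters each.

Fill (5+0,0+0) = (5,0)
Fill (5+0,0+1) = (5,1)
Fill (5+0,0+2) = (5,2)
Fill (5+0,0+3) = (5,3)

Answer: .......
.##.#..
#...#..
...#...
#.....#
####...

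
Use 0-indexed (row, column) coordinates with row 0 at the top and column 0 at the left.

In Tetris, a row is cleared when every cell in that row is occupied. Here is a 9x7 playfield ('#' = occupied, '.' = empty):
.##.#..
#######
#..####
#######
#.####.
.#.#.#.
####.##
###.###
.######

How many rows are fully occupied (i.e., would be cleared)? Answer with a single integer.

Check each row:
  row 0: 4 empty cells -> not full
  row 1: 0 empty cells -> FULL (clear)
  row 2: 2 empty cells -> not full
  row 3: 0 empty cells -> FULL (clear)
  row 4: 2 empty cells -> not full
  row 5: 4 empty cells -> not full
  row 6: 1 empty cell -> not full
  row 7: 1 empty cell -> not full
  row 8: 1 empty cell -> not full
Total rows cleared: 2

Answer: 2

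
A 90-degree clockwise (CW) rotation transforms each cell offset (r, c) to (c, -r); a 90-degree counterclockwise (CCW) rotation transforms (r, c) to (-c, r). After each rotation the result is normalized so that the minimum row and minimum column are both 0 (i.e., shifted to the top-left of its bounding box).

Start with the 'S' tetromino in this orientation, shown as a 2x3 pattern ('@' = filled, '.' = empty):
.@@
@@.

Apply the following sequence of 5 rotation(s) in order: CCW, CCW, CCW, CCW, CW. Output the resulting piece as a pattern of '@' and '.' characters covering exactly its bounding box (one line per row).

Answer: @.
@@
.@

Derivation:
Start:
.@@
@@.
After rotation 1 (CCW):
@.
@@
.@
After rotation 2 (CCW):
.@@
@@.
After rotation 3 (CCW):
@.
@@
.@
After rotation 4 (CCW):
.@@
@@.
After rotation 5 (CW):
@.
@@
.@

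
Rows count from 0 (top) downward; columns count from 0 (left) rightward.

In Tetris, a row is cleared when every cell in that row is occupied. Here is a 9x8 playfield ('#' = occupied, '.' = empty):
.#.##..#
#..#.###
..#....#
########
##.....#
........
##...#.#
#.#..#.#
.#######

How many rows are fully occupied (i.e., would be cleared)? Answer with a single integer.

Check each row:
  row 0: 4 empty cells -> not full
  row 1: 3 empty cells -> not full
  row 2: 6 empty cells -> not full
  row 3: 0 empty cells -> FULL (clear)
  row 4: 5 empty cells -> not full
  row 5: 8 empty cells -> not full
  row 6: 4 empty cells -> not full
  row 7: 4 empty cells -> not full
  row 8: 1 empty cell -> not full
Total rows cleared: 1

Answer: 1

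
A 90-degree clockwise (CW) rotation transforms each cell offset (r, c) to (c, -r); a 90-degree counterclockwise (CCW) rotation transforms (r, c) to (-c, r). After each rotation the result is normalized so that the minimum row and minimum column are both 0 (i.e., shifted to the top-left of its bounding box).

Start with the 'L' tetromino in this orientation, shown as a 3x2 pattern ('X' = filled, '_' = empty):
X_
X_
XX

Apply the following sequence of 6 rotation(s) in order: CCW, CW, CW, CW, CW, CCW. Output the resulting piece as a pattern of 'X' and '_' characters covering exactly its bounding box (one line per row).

Start:
X_
X_
XX
After rotation 1 (CCW):
__X
XXX
After rotation 2 (CW):
X_
X_
XX
After rotation 3 (CW):
XXX
X__
After rotation 4 (CW):
XX
_X
_X
After rotation 5 (CW):
__X
XXX
After rotation 6 (CCW):
XX
_X
_X

Answer: XX
_X
_X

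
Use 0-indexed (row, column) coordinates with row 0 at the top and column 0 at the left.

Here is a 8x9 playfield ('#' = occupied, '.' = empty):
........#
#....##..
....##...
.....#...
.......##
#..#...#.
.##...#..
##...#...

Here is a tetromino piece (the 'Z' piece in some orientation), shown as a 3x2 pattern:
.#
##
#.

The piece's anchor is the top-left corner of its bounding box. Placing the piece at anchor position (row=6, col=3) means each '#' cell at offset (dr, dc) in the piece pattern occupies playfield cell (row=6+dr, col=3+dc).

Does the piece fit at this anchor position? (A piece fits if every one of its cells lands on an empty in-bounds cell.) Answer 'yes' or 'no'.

Answer: no

Derivation:
Check each piece cell at anchor (6, 3):
  offset (0,1) -> (6,4): empty -> OK
  offset (1,0) -> (7,3): empty -> OK
  offset (1,1) -> (7,4): empty -> OK
  offset (2,0) -> (8,3): out of bounds -> FAIL
All cells valid: no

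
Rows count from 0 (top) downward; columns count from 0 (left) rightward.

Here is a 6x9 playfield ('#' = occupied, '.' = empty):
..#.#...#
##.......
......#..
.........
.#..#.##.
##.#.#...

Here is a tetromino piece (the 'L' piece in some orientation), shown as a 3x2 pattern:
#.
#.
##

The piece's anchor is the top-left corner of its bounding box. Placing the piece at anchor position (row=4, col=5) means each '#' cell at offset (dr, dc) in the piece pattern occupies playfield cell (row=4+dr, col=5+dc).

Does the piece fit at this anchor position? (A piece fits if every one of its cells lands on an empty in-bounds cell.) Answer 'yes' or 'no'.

Check each piece cell at anchor (4, 5):
  offset (0,0) -> (4,5): empty -> OK
  offset (1,0) -> (5,5): occupied ('#') -> FAIL
  offset (2,0) -> (6,5): out of bounds -> FAIL
  offset (2,1) -> (6,6): out of bounds -> FAIL
All cells valid: no

Answer: no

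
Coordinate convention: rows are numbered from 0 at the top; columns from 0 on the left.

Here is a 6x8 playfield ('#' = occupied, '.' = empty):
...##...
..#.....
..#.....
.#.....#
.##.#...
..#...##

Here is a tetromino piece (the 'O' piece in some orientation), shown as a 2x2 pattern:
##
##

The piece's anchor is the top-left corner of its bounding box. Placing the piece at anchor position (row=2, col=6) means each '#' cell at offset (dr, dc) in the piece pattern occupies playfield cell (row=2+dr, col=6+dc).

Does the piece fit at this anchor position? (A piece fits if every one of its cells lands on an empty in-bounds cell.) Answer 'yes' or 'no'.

Answer: no

Derivation:
Check each piece cell at anchor (2, 6):
  offset (0,0) -> (2,6): empty -> OK
  offset (0,1) -> (2,7): empty -> OK
  offset (1,0) -> (3,6): empty -> OK
  offset (1,1) -> (3,7): occupied ('#') -> FAIL
All cells valid: no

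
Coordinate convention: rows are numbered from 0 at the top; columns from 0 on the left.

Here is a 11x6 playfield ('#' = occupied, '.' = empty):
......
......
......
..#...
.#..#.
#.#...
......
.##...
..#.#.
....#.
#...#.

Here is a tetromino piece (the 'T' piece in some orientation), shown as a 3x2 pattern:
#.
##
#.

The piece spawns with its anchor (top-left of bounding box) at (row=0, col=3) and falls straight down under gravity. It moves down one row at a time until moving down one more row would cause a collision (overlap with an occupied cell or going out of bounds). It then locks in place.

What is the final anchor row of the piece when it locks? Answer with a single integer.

Answer: 2

Derivation:
Spawn at (row=0, col=3). Try each row:
  row 0: fits
  row 1: fits
  row 2: fits
  row 3: blocked -> lock at row 2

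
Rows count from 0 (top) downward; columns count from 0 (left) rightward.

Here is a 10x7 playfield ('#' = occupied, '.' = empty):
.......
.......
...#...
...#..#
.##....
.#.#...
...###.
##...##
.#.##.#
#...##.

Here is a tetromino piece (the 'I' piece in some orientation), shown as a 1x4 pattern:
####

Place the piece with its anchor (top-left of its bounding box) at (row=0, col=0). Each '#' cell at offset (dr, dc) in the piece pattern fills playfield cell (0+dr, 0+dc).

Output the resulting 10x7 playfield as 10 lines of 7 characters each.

Answer: ####...
.......
...#...
...#..#
.##....
.#.#...
...###.
##...##
.#.##.#
#...##.

Derivation:
Fill (0+0,0+0) = (0,0)
Fill (0+0,0+1) = (0,1)
Fill (0+0,0+2) = (0,2)
Fill (0+0,0+3) = (0,3)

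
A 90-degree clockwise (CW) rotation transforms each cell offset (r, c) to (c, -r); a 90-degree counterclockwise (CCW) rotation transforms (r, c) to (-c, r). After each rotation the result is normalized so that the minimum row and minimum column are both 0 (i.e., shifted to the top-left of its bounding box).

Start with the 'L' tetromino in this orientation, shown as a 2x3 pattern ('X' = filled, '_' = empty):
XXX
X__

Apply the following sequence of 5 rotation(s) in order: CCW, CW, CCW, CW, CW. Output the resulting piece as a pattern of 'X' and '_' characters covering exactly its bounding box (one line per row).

Start:
XXX
X__
After rotation 1 (CCW):
X_
X_
XX
After rotation 2 (CW):
XXX
X__
After rotation 3 (CCW):
X_
X_
XX
After rotation 4 (CW):
XXX
X__
After rotation 5 (CW):
XX
_X
_X

Answer: XX
_X
_X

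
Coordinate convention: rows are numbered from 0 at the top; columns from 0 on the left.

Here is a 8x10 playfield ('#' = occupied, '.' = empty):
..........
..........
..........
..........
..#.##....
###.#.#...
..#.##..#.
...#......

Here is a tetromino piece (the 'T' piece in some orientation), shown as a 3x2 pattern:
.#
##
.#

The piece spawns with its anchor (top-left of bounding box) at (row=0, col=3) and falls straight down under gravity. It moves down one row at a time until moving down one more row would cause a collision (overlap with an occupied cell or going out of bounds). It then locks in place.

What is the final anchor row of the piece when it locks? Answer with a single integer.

Spawn at (row=0, col=3). Try each row:
  row 0: fits
  row 1: fits
  row 2: blocked -> lock at row 1

Answer: 1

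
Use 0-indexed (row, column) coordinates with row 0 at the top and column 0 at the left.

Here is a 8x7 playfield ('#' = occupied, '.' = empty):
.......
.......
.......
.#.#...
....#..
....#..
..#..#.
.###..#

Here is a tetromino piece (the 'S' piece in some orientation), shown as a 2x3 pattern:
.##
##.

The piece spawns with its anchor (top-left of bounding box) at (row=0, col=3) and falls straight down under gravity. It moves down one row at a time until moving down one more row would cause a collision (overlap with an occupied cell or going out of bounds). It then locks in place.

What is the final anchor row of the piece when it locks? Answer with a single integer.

Answer: 1

Derivation:
Spawn at (row=0, col=3). Try each row:
  row 0: fits
  row 1: fits
  row 2: blocked -> lock at row 1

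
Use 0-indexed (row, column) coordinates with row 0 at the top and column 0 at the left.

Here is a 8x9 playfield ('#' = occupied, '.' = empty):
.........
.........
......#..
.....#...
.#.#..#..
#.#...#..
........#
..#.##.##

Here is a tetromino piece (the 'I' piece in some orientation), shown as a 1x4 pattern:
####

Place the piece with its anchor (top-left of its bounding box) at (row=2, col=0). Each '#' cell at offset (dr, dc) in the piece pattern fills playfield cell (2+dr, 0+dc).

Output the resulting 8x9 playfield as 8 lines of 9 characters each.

Answer: .........
.........
####..#..
.....#...
.#.#..#..
#.#...#..
........#
..#.##.##

Derivation:
Fill (2+0,0+0) = (2,0)
Fill (2+0,0+1) = (2,1)
Fill (2+0,0+2) = (2,2)
Fill (2+0,0+3) = (2,3)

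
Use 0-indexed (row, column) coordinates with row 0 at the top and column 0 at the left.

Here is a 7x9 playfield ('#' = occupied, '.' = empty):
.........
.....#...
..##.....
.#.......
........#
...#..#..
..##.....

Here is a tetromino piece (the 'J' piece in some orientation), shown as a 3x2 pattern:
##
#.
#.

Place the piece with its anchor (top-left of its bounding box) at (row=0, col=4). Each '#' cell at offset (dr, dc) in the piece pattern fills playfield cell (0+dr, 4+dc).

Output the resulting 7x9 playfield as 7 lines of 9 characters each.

Answer: ....##...
....##...
..###....
.#.......
........#
...#..#..
..##.....

Derivation:
Fill (0+0,4+0) = (0,4)
Fill (0+0,4+1) = (0,5)
Fill (0+1,4+0) = (1,4)
Fill (0+2,4+0) = (2,4)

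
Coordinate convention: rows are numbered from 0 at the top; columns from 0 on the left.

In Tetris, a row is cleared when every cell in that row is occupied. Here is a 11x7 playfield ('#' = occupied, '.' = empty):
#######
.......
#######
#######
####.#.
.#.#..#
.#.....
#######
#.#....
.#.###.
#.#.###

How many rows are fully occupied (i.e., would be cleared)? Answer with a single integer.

Answer: 4

Derivation:
Check each row:
  row 0: 0 empty cells -> FULL (clear)
  row 1: 7 empty cells -> not full
  row 2: 0 empty cells -> FULL (clear)
  row 3: 0 empty cells -> FULL (clear)
  row 4: 2 empty cells -> not full
  row 5: 4 empty cells -> not full
  row 6: 6 empty cells -> not full
  row 7: 0 empty cells -> FULL (clear)
  row 8: 5 empty cells -> not full
  row 9: 3 empty cells -> not full
  row 10: 2 empty cells -> not full
Total rows cleared: 4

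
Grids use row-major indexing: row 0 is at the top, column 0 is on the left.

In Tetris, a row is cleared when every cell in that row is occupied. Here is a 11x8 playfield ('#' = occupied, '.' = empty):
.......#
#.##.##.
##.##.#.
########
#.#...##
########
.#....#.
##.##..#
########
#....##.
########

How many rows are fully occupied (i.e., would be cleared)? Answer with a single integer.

Check each row:
  row 0: 7 empty cells -> not full
  row 1: 3 empty cells -> not full
  row 2: 3 empty cells -> not full
  row 3: 0 empty cells -> FULL (clear)
  row 4: 4 empty cells -> not full
  row 5: 0 empty cells -> FULL (clear)
  row 6: 6 empty cells -> not full
  row 7: 3 empty cells -> not full
  row 8: 0 empty cells -> FULL (clear)
  row 9: 5 empty cells -> not full
  row 10: 0 empty cells -> FULL (clear)
Total rows cleared: 4

Answer: 4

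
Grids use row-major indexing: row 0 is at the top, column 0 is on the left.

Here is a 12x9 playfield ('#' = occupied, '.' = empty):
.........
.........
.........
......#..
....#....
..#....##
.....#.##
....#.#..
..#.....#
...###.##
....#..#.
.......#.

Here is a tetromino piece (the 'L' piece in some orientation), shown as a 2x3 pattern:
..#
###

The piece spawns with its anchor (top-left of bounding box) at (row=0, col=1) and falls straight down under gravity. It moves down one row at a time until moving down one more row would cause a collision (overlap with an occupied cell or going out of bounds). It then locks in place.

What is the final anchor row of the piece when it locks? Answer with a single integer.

Spawn at (row=0, col=1). Try each row:
  row 0: fits
  row 1: fits
  row 2: fits
  row 3: fits
  row 4: blocked -> lock at row 3

Answer: 3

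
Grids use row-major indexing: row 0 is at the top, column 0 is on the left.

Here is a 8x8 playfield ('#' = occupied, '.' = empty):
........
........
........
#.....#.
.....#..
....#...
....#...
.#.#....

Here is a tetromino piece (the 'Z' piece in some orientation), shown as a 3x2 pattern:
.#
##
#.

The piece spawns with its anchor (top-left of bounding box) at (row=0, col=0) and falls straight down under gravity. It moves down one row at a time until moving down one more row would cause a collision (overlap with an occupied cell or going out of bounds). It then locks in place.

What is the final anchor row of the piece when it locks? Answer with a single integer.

Spawn at (row=0, col=0). Try each row:
  row 0: fits
  row 1: blocked -> lock at row 0

Answer: 0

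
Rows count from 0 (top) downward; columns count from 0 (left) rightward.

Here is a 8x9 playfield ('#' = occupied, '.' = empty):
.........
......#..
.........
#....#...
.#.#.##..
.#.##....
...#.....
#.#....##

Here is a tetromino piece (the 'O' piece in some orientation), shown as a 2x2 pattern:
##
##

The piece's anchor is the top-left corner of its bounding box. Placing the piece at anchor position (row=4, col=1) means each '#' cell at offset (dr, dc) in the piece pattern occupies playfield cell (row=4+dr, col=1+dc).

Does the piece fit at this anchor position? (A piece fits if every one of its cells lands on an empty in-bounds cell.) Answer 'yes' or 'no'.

Answer: no

Derivation:
Check each piece cell at anchor (4, 1):
  offset (0,0) -> (4,1): occupied ('#') -> FAIL
  offset (0,1) -> (4,2): empty -> OK
  offset (1,0) -> (5,1): occupied ('#') -> FAIL
  offset (1,1) -> (5,2): empty -> OK
All cells valid: no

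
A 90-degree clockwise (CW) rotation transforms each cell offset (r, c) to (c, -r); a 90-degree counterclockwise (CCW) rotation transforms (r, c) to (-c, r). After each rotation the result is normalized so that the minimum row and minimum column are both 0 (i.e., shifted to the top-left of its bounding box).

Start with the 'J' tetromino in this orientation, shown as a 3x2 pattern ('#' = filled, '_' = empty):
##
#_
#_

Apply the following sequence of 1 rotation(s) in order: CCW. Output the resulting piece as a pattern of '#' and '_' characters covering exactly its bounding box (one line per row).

Answer: #__
###

Derivation:
Start:
##
#_
#_
After rotation 1 (CCW):
#__
###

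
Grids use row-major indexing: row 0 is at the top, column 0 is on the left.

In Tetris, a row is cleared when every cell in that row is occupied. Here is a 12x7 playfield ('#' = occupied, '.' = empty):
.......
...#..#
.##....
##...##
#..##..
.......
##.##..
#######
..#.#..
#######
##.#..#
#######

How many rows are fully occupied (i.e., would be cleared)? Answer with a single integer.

Check each row:
  row 0: 7 empty cells -> not full
  row 1: 5 empty cells -> not full
  row 2: 5 empty cells -> not full
  row 3: 3 empty cells -> not full
  row 4: 4 empty cells -> not full
  row 5: 7 empty cells -> not full
  row 6: 3 empty cells -> not full
  row 7: 0 empty cells -> FULL (clear)
  row 8: 5 empty cells -> not full
  row 9: 0 empty cells -> FULL (clear)
  row 10: 3 empty cells -> not full
  row 11: 0 empty cells -> FULL (clear)
Total rows cleared: 3

Answer: 3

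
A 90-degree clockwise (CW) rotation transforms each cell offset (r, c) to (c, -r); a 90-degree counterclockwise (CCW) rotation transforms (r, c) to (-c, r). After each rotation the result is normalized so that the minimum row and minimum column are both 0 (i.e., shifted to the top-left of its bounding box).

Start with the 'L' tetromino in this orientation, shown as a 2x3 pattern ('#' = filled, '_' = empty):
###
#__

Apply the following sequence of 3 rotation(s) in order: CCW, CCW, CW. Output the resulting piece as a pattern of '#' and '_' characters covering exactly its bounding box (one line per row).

Answer: #_
#_
##

Derivation:
Start:
###
#__
After rotation 1 (CCW):
#_
#_
##
After rotation 2 (CCW):
__#
###
After rotation 3 (CW):
#_
#_
##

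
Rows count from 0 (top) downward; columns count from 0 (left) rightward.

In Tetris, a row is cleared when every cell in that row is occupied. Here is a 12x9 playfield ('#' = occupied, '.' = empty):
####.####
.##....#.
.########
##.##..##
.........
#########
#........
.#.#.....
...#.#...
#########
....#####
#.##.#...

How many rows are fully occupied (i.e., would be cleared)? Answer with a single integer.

Answer: 2

Derivation:
Check each row:
  row 0: 1 empty cell -> not full
  row 1: 6 empty cells -> not full
  row 2: 1 empty cell -> not full
  row 3: 3 empty cells -> not full
  row 4: 9 empty cells -> not full
  row 5: 0 empty cells -> FULL (clear)
  row 6: 8 empty cells -> not full
  row 7: 7 empty cells -> not full
  row 8: 7 empty cells -> not full
  row 9: 0 empty cells -> FULL (clear)
  row 10: 4 empty cells -> not full
  row 11: 5 empty cells -> not full
Total rows cleared: 2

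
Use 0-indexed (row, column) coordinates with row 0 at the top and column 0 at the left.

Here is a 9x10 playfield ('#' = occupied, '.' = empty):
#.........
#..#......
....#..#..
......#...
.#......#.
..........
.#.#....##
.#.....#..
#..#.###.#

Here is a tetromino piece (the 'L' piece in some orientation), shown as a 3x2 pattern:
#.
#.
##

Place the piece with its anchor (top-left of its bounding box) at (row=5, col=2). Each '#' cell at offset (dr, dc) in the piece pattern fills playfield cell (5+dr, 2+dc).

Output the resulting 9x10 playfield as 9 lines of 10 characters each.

Answer: #.........
#..#......
....#..#..
......#...
.#......#.
..#.......
.###....##
.###...#..
#..#.###.#

Derivation:
Fill (5+0,2+0) = (5,2)
Fill (5+1,2+0) = (6,2)
Fill (5+2,2+0) = (7,2)
Fill (5+2,2+1) = (7,3)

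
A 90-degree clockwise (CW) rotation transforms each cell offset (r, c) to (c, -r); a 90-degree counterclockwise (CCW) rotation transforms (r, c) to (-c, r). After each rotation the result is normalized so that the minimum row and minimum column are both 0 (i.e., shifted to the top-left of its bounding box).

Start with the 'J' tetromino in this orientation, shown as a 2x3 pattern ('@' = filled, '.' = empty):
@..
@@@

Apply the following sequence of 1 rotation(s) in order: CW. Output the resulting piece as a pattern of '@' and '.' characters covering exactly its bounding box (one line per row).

Answer: @@
@.
@.

Derivation:
Start:
@..
@@@
After rotation 1 (CW):
@@
@.
@.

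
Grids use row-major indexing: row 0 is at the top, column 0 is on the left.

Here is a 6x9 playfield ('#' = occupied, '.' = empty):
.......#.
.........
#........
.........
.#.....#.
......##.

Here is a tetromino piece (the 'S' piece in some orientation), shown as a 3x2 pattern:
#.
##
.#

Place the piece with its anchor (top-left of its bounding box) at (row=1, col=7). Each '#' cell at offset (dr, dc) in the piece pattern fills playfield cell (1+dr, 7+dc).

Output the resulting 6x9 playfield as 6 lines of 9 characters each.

Answer: .......#.
.......#.
#......##
........#
.#.....#.
......##.

Derivation:
Fill (1+0,7+0) = (1,7)
Fill (1+1,7+0) = (2,7)
Fill (1+1,7+1) = (2,8)
Fill (1+2,7+1) = (3,8)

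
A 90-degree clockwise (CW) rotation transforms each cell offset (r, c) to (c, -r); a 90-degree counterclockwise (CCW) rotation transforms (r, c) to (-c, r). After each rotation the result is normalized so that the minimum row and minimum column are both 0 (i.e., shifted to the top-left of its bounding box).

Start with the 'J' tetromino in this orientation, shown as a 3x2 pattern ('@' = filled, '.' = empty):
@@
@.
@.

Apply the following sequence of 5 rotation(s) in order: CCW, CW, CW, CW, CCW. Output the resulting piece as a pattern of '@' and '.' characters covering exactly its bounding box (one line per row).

Answer: @@@
..@

Derivation:
Start:
@@
@.
@.
After rotation 1 (CCW):
@..
@@@
After rotation 2 (CW):
@@
@.
@.
After rotation 3 (CW):
@@@
..@
After rotation 4 (CW):
.@
.@
@@
After rotation 5 (CCW):
@@@
..@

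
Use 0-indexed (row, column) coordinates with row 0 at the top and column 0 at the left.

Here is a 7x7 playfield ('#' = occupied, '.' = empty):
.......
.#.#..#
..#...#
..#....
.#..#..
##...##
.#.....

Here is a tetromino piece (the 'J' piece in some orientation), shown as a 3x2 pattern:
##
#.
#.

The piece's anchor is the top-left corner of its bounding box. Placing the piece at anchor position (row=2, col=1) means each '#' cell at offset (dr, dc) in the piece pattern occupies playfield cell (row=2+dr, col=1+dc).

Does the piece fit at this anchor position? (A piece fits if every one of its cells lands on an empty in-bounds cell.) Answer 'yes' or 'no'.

Answer: no

Derivation:
Check each piece cell at anchor (2, 1):
  offset (0,0) -> (2,1): empty -> OK
  offset (0,1) -> (2,2): occupied ('#') -> FAIL
  offset (1,0) -> (3,1): empty -> OK
  offset (2,0) -> (4,1): occupied ('#') -> FAIL
All cells valid: no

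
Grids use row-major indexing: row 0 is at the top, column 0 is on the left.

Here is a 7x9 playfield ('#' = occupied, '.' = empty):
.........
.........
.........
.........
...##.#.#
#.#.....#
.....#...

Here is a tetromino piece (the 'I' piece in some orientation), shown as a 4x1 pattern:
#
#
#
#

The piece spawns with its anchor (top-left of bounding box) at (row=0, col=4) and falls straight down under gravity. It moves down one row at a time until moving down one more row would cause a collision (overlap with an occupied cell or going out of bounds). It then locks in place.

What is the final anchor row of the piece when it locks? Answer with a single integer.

Spawn at (row=0, col=4). Try each row:
  row 0: fits
  row 1: blocked -> lock at row 0

Answer: 0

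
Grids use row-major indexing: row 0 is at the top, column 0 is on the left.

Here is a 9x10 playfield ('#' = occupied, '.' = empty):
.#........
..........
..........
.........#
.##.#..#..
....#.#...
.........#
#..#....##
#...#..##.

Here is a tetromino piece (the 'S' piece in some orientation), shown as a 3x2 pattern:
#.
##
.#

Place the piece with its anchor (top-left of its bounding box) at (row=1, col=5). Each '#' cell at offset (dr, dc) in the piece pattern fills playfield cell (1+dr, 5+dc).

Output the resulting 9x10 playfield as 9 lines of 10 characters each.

Fill (1+0,5+0) = (1,5)
Fill (1+1,5+0) = (2,5)
Fill (1+1,5+1) = (2,6)
Fill (1+2,5+1) = (3,6)

Answer: .#........
.....#....
.....##...
......#..#
.##.#..#..
....#.#...
.........#
#..#....##
#...#..##.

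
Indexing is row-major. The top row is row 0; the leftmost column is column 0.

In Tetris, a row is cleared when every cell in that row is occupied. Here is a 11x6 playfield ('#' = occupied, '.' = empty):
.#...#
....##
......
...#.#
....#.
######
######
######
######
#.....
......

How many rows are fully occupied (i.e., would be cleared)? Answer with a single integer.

Answer: 4

Derivation:
Check each row:
  row 0: 4 empty cells -> not full
  row 1: 4 empty cells -> not full
  row 2: 6 empty cells -> not full
  row 3: 4 empty cells -> not full
  row 4: 5 empty cells -> not full
  row 5: 0 empty cells -> FULL (clear)
  row 6: 0 empty cells -> FULL (clear)
  row 7: 0 empty cells -> FULL (clear)
  row 8: 0 empty cells -> FULL (clear)
  row 9: 5 empty cells -> not full
  row 10: 6 empty cells -> not full
Total rows cleared: 4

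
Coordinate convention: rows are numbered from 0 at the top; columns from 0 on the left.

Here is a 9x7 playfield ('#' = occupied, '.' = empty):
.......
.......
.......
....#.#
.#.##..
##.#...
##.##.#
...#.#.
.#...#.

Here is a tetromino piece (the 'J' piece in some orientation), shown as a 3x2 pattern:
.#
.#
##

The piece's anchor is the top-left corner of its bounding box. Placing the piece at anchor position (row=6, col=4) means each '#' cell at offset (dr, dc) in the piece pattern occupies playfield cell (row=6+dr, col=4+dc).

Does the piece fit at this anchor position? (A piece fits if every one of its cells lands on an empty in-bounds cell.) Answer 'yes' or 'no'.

Answer: no

Derivation:
Check each piece cell at anchor (6, 4):
  offset (0,1) -> (6,5): empty -> OK
  offset (1,1) -> (7,5): occupied ('#') -> FAIL
  offset (2,0) -> (8,4): empty -> OK
  offset (2,1) -> (8,5): occupied ('#') -> FAIL
All cells valid: no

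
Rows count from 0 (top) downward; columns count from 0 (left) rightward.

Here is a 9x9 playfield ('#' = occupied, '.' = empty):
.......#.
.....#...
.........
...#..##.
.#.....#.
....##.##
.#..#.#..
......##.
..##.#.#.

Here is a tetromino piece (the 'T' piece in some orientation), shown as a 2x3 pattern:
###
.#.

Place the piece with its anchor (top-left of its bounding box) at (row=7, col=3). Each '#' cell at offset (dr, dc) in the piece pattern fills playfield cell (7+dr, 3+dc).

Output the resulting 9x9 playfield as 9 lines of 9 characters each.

Answer: .......#.
.....#...
.........
...#..##.
.#.....#.
....##.##
.#..#.#..
...#####.
..####.#.

Derivation:
Fill (7+0,3+0) = (7,3)
Fill (7+0,3+1) = (7,4)
Fill (7+0,3+2) = (7,5)
Fill (7+1,3+1) = (8,4)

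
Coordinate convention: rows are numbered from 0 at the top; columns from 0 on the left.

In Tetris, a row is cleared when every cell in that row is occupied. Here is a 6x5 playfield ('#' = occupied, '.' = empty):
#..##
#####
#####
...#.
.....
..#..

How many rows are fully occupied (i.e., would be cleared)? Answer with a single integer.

Answer: 2

Derivation:
Check each row:
  row 0: 2 empty cells -> not full
  row 1: 0 empty cells -> FULL (clear)
  row 2: 0 empty cells -> FULL (clear)
  row 3: 4 empty cells -> not full
  row 4: 5 empty cells -> not full
  row 5: 4 empty cells -> not full
Total rows cleared: 2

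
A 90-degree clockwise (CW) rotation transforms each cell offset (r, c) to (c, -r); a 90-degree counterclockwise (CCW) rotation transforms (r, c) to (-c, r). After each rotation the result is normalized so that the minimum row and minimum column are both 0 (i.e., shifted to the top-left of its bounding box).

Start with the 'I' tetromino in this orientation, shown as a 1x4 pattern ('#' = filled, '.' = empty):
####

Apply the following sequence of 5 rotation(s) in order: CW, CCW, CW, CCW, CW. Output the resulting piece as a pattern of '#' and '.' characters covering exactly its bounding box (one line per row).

Answer: #
#
#
#

Derivation:
Start:
####
After rotation 1 (CW):
#
#
#
#
After rotation 2 (CCW):
####
After rotation 3 (CW):
#
#
#
#
After rotation 4 (CCW):
####
After rotation 5 (CW):
#
#
#
#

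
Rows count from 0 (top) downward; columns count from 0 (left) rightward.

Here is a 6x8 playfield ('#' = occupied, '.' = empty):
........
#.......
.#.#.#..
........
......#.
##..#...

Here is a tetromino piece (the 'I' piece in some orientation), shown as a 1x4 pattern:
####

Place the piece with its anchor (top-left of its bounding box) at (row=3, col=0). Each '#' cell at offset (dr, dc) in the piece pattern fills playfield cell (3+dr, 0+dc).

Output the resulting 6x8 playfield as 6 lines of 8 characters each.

Fill (3+0,0+0) = (3,0)
Fill (3+0,0+1) = (3,1)
Fill (3+0,0+2) = (3,2)
Fill (3+0,0+3) = (3,3)

Answer: ........
#.......
.#.#.#..
####....
......#.
##..#...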